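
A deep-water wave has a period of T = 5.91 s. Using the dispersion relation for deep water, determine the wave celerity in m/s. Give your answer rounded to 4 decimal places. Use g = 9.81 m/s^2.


We use the deep-water celerity formula:
C = g * T / (2 * pi)
C = 9.81 * 5.91 / (2 * 3.14159...)
C = 57.977100 / 6.283185
C = 9.2273 m/s

9.2273


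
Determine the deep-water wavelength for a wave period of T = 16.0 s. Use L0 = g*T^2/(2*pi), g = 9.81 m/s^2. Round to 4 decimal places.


L0 = g * T^2 / (2 * pi)
L0 = 9.81 * 16.0^2 / (2 * pi)
L0 = 9.81 * 256.0000 / 6.28319
L0 = 2511.3600 / 6.28319
L0 = 399.6954 m

399.6954


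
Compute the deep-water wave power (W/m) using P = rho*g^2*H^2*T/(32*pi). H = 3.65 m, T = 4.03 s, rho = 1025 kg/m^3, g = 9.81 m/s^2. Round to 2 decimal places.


P = rho * g^2 * H^2 * T / (32 * pi)
P = 1025 * 9.81^2 * 3.65^2 * 4.03 / (32 * pi)
P = 1025 * 96.2361 * 13.3225 * 4.03 / 100.53096
P = 52680.85 W/m

52680.85


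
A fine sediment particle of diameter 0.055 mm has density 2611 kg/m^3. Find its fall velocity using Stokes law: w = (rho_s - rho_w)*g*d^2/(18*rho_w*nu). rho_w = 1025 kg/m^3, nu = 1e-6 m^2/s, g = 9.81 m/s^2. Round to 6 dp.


w = (rho_s - rho_w) * g * d^2 / (18 * rho_w * nu)
d = 0.055 mm = 0.000055 m
rho_s - rho_w = 2611 - 1025 = 1586
Numerator = 1586 * 9.81 * (0.000055)^2 = 0.000047064947
Denominator = 18 * 1025 * 1e-6 = 0.018450
w = 0.002551 m/s

0.002551


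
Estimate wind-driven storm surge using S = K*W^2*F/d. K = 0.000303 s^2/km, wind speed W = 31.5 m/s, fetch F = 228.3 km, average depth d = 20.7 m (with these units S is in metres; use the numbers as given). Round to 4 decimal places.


S = K * W^2 * F / d
W^2 = 31.5^2 = 992.25
S = 0.000303 * 992.25 * 228.3 / 20.7
Numerator = 0.000303 * 992.25 * 228.3 = 68.638795
S = 68.638795 / 20.7 = 3.3159 m

3.3159


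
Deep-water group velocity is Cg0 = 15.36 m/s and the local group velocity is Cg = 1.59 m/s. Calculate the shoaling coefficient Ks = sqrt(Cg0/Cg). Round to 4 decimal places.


Ks = sqrt(Cg0 / Cg)
Ks = sqrt(15.36 / 1.59)
Ks = sqrt(9.6604)
Ks = 3.1081

3.1081


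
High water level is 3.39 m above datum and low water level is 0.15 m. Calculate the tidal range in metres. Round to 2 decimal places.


Tidal range = High water - Low water
Tidal range = 3.39 - (0.15)
Tidal range = 3.24 m

3.24


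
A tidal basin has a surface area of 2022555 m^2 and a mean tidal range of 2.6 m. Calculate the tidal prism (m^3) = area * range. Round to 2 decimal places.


Tidal prism = Area * Tidal range
P = 2022555 * 2.6
P = 5258643.00 m^3

5258643.00


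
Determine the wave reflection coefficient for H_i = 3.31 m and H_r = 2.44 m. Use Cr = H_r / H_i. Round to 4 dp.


Cr = H_r / H_i
Cr = 2.44 / 3.31
Cr = 0.7372

0.7372


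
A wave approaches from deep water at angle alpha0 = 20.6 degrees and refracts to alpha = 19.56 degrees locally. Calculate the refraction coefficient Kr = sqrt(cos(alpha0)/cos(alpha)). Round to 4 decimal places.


Kr = sqrt(cos(alpha0) / cos(alpha))
cos(20.6) = 0.936060
cos(19.56) = 0.942291
Kr = sqrt(0.936060 / 0.942291)
Kr = sqrt(0.993386)
Kr = 0.9967

0.9967


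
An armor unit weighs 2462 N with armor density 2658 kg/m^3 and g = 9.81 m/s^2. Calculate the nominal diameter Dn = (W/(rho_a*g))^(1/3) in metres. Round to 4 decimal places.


V = W / (rho_a * g)
V = 2462 / (2658 * 9.81)
V = 2462 / 26074.98
V = 0.094420 m^3
Dn = V^(1/3) = 0.094420^(1/3)
Dn = 0.4554 m

0.4554


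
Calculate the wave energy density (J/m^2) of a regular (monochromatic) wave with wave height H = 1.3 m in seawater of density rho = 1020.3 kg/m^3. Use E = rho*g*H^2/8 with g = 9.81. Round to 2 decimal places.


E = (1/8) * rho * g * H^2
E = (1/8) * 1020.3 * 9.81 * 1.3^2
E = 0.125 * 1020.3 * 9.81 * 1.6900
E = 2114.43 J/m^2

2114.43


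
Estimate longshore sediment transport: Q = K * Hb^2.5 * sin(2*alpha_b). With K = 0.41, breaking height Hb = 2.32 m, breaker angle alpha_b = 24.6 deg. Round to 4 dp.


Q = K * Hb^2.5 * sin(2 * alpha_b)
Hb^2.5 = 2.32^2.5 = 8.198227
sin(2 * 24.6) = sin(49.2) = 0.756995
Q = 0.41 * 8.198227 * 0.756995
Q = 2.5445 m^3/s

2.5445


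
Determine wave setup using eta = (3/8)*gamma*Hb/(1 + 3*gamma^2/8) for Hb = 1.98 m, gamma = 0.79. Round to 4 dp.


eta = (3/8) * gamma * Hb / (1 + 3*gamma^2/8)
Numerator = (3/8) * 0.79 * 1.98 = 0.586575
Denominator = 1 + 3*0.79^2/8 = 1 + 0.234038 = 1.234038
eta = 0.586575 / 1.234038
eta = 0.4753 m

0.4753


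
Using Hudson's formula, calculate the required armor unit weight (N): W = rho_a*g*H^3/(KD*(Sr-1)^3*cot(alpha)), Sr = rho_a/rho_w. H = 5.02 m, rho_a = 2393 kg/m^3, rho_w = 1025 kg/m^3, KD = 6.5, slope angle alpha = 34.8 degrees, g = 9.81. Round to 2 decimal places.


Sr = rho_a / rho_w = 2393 / 1025 = 2.334634
(Sr - 1) = 1.334634
(Sr - 1)^3 = 2.377315
cot(34.8) = 1 / tan(34.8) = 1 / 0.695018 = 1.438811
Numerator = 2393 * 9.81 * 5.02^3 = 2969770.2848
Denominator = 6.5 * 2.377315 * 1.438811 = 22.233300
W = 2969770.2848 / 22.233300
W = 133573.07 N

133573.07


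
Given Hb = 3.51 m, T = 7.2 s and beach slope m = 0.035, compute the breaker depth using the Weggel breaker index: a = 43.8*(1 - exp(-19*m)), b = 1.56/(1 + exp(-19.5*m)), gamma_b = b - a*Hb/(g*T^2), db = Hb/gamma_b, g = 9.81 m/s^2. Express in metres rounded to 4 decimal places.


a = 43.8 * (1 - exp(-19 * m))
exp(-19 * 0.035) = exp(-0.6650) = 0.514274
a = 43.8 * (1 - 0.514274) = 21.274819
b = 1.56 / (1 + exp(-19.5 * m))
exp(-19.5 * 0.035) = exp(-0.6825) = 0.505352
b = 1.56 / (1 + 0.505352) = 1.036302
Hb / (g * T^2) = 3.51 / (9.81 * 7.2^2) = 3.51 / 508.5504 = 0.00690197
gamma_b = b - a * Hb/(g*T^2) = 1.036302 - 21.274819 * 0.00690197 = 0.889464
db = Hb / gamma_b = 3.51 / 0.889464
db = 3.9462 m

3.9462


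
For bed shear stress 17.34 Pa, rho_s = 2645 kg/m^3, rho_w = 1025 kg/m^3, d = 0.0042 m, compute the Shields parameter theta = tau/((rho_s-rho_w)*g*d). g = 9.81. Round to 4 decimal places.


theta = tau / ((rho_s - rho_w) * g * d)
rho_s - rho_w = 2645 - 1025 = 1620
Denominator = 1620 * 9.81 * 0.0042 = 66.747240
theta = 17.34 / 66.747240
theta = 0.2598

0.2598


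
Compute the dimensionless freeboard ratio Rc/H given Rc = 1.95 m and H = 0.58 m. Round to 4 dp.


Relative freeboard = Rc / H
= 1.95 / 0.58
= 3.3621

3.3621


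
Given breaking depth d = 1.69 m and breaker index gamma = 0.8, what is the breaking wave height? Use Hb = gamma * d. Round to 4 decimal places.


Hb = gamma * d
Hb = 0.8 * 1.69
Hb = 1.3520 m

1.3520


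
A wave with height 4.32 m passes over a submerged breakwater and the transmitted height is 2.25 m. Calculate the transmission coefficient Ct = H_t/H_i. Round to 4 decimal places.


Ct = H_t / H_i
Ct = 2.25 / 4.32
Ct = 0.5208

0.5208


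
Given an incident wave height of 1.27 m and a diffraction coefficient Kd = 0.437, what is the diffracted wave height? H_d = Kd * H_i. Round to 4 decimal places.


H_d = Kd * H_i
H_d = 0.437 * 1.27
H_d = 0.5550 m

0.5550


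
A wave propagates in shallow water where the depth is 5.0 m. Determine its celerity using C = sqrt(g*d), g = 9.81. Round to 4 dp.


Using the shallow-water approximation:
C = sqrt(g * d) = sqrt(9.81 * 5.0)
C = sqrt(49.0500)
C = 7.0036 m/s

7.0036


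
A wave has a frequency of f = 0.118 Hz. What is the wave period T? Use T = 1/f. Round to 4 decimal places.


T = 1 / f
T = 1 / 0.118
T = 8.4746 s

8.4746


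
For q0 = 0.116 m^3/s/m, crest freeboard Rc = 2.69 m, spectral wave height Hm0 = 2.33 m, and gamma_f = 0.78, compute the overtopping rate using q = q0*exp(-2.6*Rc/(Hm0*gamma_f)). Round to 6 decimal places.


q = q0 * exp(-2.6 * Rc / (Hm0 * gamma_f))
Exponent = -2.6 * 2.69 / (2.33 * 0.78)
= -2.6 * 2.69 / 1.8174
= -3.848355
exp(-3.848355) = 0.021315
q = 0.116 * 0.021315
q = 0.002473 m^3/s/m

0.002473


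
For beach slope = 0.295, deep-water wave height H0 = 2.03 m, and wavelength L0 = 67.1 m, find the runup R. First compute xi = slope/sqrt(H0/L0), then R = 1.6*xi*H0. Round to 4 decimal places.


xi = slope / sqrt(H0/L0)
H0/L0 = 2.03/67.1 = 0.030253
sqrt(0.030253) = 0.173935
xi = 0.295 / 0.173935 = 1.696037
R = 1.6 * xi * H0 = 1.6 * 1.696037 * 2.03
R = 5.5087 m

5.5087


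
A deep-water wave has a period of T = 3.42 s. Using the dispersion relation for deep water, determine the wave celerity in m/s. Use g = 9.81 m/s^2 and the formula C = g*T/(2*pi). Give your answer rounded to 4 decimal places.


We use the deep-water celerity formula:
C = g * T / (2 * pi)
C = 9.81 * 3.42 / (2 * 3.14159...)
C = 33.550200 / 6.283185
C = 5.3397 m/s

5.3397


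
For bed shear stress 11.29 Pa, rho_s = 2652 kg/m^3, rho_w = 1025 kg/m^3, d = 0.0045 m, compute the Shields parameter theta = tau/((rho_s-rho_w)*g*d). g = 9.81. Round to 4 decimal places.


theta = tau / ((rho_s - rho_w) * g * d)
rho_s - rho_w = 2652 - 1025 = 1627
Denominator = 1627 * 9.81 * 0.0045 = 71.823915
theta = 11.29 / 71.823915
theta = 0.1572

0.1572


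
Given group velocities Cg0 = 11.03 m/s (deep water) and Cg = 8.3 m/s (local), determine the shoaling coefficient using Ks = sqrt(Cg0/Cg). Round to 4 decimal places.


Ks = sqrt(Cg0 / Cg)
Ks = sqrt(11.03 / 8.3)
Ks = sqrt(1.3289)
Ks = 1.1528

1.1528


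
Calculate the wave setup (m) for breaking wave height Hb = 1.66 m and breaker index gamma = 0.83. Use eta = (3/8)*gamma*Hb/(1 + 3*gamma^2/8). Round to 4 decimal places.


eta = (3/8) * gamma * Hb / (1 + 3*gamma^2/8)
Numerator = (3/8) * 0.83 * 1.66 = 0.516675
Denominator = 1 + 3*0.83^2/8 = 1 + 0.258338 = 1.258338
eta = 0.516675 / 1.258338
eta = 0.4106 m

0.4106


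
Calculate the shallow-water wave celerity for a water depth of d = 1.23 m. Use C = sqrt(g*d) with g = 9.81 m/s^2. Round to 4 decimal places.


Using the shallow-water approximation:
C = sqrt(g * d) = sqrt(9.81 * 1.23)
C = sqrt(12.0663)
C = 3.4737 m/s

3.4737


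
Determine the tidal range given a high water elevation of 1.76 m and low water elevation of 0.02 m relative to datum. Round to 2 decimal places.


Tidal range = High water - Low water
Tidal range = 1.76 - (0.02)
Tidal range = 1.74 m

1.74


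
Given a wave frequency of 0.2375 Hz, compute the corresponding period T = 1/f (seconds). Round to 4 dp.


T = 1 / f
T = 1 / 0.2375
T = 4.2105 s

4.2105


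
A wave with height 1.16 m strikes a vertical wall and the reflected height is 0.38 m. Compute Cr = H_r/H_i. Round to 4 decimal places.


Cr = H_r / H_i
Cr = 0.38 / 1.16
Cr = 0.3276

0.3276


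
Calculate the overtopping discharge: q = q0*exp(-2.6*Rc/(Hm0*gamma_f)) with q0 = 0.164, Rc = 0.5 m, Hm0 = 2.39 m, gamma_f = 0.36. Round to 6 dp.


q = q0 * exp(-2.6 * Rc / (Hm0 * gamma_f))
Exponent = -2.6 * 0.5 / (2.39 * 0.36)
= -2.6 * 0.5 / 0.8604
= -1.510925
exp(-1.510925) = 0.220706
q = 0.164 * 0.220706
q = 0.036196 m^3/s/m

0.036196


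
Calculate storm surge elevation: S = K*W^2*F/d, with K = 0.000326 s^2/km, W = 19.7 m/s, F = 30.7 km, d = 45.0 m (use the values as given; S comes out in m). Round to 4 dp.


S = K * W^2 * F / d
W^2 = 19.7^2 = 388.09
S = 0.000326 * 388.09 * 30.7 / 45.0
Numerator = 0.000326 * 388.09 * 30.7 = 3.884082
S = 3.884082 / 45.0 = 0.0863 m

0.0863


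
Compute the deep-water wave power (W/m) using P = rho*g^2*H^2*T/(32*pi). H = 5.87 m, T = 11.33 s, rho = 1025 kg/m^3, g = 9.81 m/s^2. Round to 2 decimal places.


P = rho * g^2 * H^2 * T / (32 * pi)
P = 1025 * 9.81^2 * 5.87^2 * 11.33 / (32 * pi)
P = 1025 * 96.2361 * 34.4569 * 11.33 / 100.53096
P = 383061.18 W/m

383061.18


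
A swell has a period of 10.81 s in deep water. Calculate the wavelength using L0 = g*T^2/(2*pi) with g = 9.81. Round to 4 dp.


L0 = g * T^2 / (2 * pi)
L0 = 9.81 * 10.81^2 / (2 * pi)
L0 = 9.81 * 116.8561 / 6.28319
L0 = 1146.3583 / 6.28319
L0 = 182.4486 m

182.4486


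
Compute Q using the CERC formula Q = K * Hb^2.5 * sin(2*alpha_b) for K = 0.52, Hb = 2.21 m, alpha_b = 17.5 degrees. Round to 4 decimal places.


Q = K * Hb^2.5 * sin(2 * alpha_b)
Hb^2.5 = 2.21^2.5 = 7.260737
sin(2 * 17.5) = sin(35.0) = 0.573576
Q = 0.52 * 7.260737 * 0.573576
Q = 2.1656 m^3/s

2.1656


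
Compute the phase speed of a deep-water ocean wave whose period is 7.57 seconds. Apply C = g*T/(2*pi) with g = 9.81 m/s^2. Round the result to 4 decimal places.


We use the deep-water celerity formula:
C = g * T / (2 * pi)
C = 9.81 * 7.57 / (2 * 3.14159...)
C = 74.261700 / 6.283185
C = 11.8191 m/s

11.8191


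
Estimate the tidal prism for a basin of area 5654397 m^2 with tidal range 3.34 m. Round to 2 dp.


Tidal prism = Area * Tidal range
P = 5654397 * 3.34
P = 18885685.98 m^3

18885685.98


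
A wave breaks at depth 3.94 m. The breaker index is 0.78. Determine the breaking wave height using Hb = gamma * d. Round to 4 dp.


Hb = gamma * d
Hb = 0.78 * 3.94
Hb = 3.0732 m

3.0732


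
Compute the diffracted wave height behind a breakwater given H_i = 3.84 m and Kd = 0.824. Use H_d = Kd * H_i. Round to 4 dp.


H_d = Kd * H_i
H_d = 0.824 * 3.84
H_d = 3.1642 m

3.1642


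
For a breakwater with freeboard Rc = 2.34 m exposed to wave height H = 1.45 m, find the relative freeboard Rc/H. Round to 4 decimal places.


Relative freeboard = Rc / H
= 2.34 / 1.45
= 1.6138

1.6138


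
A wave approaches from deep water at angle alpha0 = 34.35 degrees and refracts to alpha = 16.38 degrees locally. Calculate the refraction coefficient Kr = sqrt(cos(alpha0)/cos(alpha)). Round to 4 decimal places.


Kr = sqrt(cos(alpha0) / cos(alpha))
cos(34.35) = 0.825606
cos(16.38) = 0.959412
Kr = sqrt(0.825606 / 0.959412)
Kr = sqrt(0.860533)
Kr = 0.9276

0.9276


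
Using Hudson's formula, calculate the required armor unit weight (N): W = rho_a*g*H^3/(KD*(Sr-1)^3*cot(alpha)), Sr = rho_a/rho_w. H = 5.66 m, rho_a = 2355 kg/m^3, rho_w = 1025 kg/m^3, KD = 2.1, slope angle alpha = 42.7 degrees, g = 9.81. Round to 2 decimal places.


Sr = rho_a / rho_w = 2355 / 1025 = 2.297561
(Sr - 1) = 1.297561
(Sr - 1)^3 = 2.184657
cot(42.7) = 1 / tan(42.7) = 1 / 0.922773 = 1.083690
Numerator = 2355 * 9.81 * 5.66^3 = 4188988.9274
Denominator = 2.1 * 2.184657 * 1.083690 = 4.971730
W = 4188988.9274 / 4.971730
W = 842561.63 N

842561.63


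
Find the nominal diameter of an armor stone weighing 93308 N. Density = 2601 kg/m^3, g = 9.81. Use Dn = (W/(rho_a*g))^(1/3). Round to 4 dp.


V = W / (rho_a * g)
V = 93308 / (2601 * 9.81)
V = 93308 / 25515.81
V = 3.656870 m^3
Dn = V^(1/3) = 3.656870^(1/3)
Dn = 1.5406 m

1.5406


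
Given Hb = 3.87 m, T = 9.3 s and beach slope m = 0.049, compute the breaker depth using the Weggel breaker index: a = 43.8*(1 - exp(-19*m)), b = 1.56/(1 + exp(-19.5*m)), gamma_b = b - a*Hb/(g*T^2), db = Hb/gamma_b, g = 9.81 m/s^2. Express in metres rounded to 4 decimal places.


a = 43.8 * (1 - exp(-19 * m))
exp(-19 * 0.049) = exp(-0.9310) = 0.394159
a = 43.8 * (1 - 0.394159) = 26.535820
b = 1.56 / (1 + exp(-19.5 * m))
exp(-19.5 * 0.049) = exp(-0.9555) = 0.384620
b = 1.56 / (1 + 0.384620) = 1.126663
Hb / (g * T^2) = 3.87 / (9.81 * 9.3^2) = 3.87 / 848.4669 = 0.00456117
gamma_b = b - a * Hb/(g*T^2) = 1.126663 - 26.535820 * 0.00456117 = 1.005629
db = Hb / gamma_b = 3.87 / 1.005629
db = 3.8483 m

3.8483


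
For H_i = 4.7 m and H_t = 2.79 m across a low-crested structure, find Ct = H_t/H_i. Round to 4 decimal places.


Ct = H_t / H_i
Ct = 2.79 / 4.7
Ct = 0.5936

0.5936


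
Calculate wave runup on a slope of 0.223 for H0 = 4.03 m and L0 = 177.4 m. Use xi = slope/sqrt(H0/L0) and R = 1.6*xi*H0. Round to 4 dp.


xi = slope / sqrt(H0/L0)
H0/L0 = 4.03/177.4 = 0.022717
sqrt(0.022717) = 0.150722
xi = 0.223 / 0.150722 = 1.479548
R = 1.6 * xi * H0 = 1.6 * 1.479548 * 4.03
R = 9.5401 m

9.5401


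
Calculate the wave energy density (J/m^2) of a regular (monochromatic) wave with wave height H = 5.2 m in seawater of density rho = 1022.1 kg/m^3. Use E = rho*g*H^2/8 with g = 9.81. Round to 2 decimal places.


E = (1/8) * rho * g * H^2
E = (1/8) * 1022.1 * 9.81 * 5.2^2
E = 0.125 * 1022.1 * 9.81 * 27.0400
E = 33890.59 J/m^2

33890.59


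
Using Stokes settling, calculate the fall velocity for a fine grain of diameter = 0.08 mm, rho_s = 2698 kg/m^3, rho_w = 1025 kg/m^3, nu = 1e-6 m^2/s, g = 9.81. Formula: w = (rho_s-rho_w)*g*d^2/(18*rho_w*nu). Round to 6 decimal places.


w = (rho_s - rho_w) * g * d^2 / (18 * rho_w * nu)
d = 0.08 mm = 0.000080 m
rho_s - rho_w = 2698 - 1025 = 1673
Numerator = 1673 * 9.81 * (0.000080)^2 = 0.000105037632
Denominator = 18 * 1025 * 1e-6 = 0.018450
w = 0.005693 m/s

0.005693


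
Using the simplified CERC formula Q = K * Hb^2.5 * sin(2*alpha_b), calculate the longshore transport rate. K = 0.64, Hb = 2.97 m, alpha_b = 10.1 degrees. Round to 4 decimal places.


Q = K * Hb^2.5 * sin(2 * alpha_b)
Hb^2.5 = 2.97^2.5 = 15.201664
sin(2 * 10.1) = sin(20.2) = 0.345298
Q = 0.64 * 15.201664 * 0.345298
Q = 3.3594 m^3/s

3.3594


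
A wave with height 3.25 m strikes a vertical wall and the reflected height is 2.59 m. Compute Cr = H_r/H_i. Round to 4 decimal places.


Cr = H_r / H_i
Cr = 2.59 / 3.25
Cr = 0.7969

0.7969


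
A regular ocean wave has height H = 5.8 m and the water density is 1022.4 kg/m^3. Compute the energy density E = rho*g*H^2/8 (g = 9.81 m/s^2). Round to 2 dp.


E = (1/8) * rho * g * H^2
E = (1/8) * 1022.4 * 9.81 * 5.8^2
E = 0.125 * 1022.4 * 9.81 * 33.6400
E = 42175.07 J/m^2

42175.07


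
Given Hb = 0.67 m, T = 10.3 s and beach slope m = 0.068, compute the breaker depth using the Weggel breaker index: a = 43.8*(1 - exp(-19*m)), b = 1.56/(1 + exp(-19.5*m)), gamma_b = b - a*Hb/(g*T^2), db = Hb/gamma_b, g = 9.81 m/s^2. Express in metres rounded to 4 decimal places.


a = 43.8 * (1 - exp(-19 * m))
exp(-19 * 0.068) = exp(-1.2920) = 0.274721
a = 43.8 * (1 - 0.274721) = 31.767229
b = 1.56 / (1 + exp(-19.5 * m))
exp(-19.5 * 0.068) = exp(-1.3260) = 0.265537
b = 1.56 / (1 + 0.265537) = 1.232678
Hb / (g * T^2) = 0.67 / (9.81 * 10.3^2) = 0.67 / 1040.7429 = 0.00064377
gamma_b = b - a * Hb/(g*T^2) = 1.232678 - 31.767229 * 0.00064377 = 1.212227
db = Hb / gamma_b = 0.67 / 1.212227
db = 0.5527 m

0.5527


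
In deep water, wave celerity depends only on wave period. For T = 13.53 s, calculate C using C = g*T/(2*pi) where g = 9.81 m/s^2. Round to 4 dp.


We use the deep-water celerity formula:
C = g * T / (2 * pi)
C = 9.81 * 13.53 / (2 * 3.14159...)
C = 132.729300 / 6.283185
C = 21.1245 m/s

21.1245


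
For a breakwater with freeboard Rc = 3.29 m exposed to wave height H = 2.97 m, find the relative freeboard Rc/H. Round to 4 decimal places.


Relative freeboard = Rc / H
= 3.29 / 2.97
= 1.1077

1.1077


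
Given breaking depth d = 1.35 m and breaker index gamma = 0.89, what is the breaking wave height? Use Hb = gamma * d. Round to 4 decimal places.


Hb = gamma * d
Hb = 0.89 * 1.35
Hb = 1.2015 m

1.2015


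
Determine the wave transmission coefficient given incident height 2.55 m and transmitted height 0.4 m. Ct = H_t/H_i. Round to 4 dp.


Ct = H_t / H_i
Ct = 0.4 / 2.55
Ct = 0.1569

0.1569


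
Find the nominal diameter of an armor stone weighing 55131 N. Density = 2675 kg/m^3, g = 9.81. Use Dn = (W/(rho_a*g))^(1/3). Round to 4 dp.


V = W / (rho_a * g)
V = 55131 / (2675 * 9.81)
V = 55131 / 26241.75
V = 2.100889 m^3
Dn = V^(1/3) = 2.100889^(1/3)
Dn = 1.2808 m

1.2808


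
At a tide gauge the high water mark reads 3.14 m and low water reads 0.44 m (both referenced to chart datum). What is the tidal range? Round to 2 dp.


Tidal range = High water - Low water
Tidal range = 3.14 - (0.44)
Tidal range = 2.70 m

2.70


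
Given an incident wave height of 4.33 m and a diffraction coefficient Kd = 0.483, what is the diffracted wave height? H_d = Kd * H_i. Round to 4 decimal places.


H_d = Kd * H_i
H_d = 0.483 * 4.33
H_d = 2.0914 m

2.0914


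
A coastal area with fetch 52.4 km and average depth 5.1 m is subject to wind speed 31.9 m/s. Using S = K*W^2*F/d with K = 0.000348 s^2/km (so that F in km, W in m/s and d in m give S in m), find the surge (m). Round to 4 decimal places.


S = K * W^2 * F / d
W^2 = 31.9^2 = 1017.61
S = 0.000348 * 1017.61 * 52.4 / 5.1
Numerator = 0.000348 * 1017.61 * 52.4 = 18.556322
S = 18.556322 / 5.1 = 3.6385 m

3.6385


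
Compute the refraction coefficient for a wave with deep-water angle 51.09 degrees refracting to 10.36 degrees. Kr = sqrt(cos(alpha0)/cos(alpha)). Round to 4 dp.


Kr = sqrt(cos(alpha0) / cos(alpha))
cos(51.09) = 0.628099
cos(10.36) = 0.983697
Kr = sqrt(0.628099 / 0.983697)
Kr = sqrt(0.638508)
Kr = 0.7991

0.7991


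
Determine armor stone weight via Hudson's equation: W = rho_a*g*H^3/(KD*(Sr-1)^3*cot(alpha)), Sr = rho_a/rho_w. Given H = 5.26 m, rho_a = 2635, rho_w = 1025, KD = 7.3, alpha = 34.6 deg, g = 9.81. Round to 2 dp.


Sr = rho_a / rho_w = 2635 / 1025 = 2.570732
(Sr - 1) = 1.570732
(Sr - 1)^3 = 3.875306
cot(34.6) = 1 / tan(34.6) = 1 / 0.689854 = 1.449583
Numerator = 2635 * 9.81 * 5.26^3 = 3761896.6441
Denominator = 7.3 * 3.875306 * 1.449583 = 41.008307
W = 3761896.6441 / 41.008307
W = 91734.99 N

91734.99


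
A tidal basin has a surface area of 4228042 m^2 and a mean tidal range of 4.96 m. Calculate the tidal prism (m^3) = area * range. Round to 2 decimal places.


Tidal prism = Area * Tidal range
P = 4228042 * 4.96
P = 20971088.32 m^3

20971088.32


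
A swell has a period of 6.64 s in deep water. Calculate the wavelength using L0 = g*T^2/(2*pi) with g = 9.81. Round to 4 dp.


L0 = g * T^2 / (2 * pi)
L0 = 9.81 * 6.64^2 / (2 * pi)
L0 = 9.81 * 44.0896 / 6.28319
L0 = 432.5190 / 6.28319
L0 = 68.8375 m

68.8375


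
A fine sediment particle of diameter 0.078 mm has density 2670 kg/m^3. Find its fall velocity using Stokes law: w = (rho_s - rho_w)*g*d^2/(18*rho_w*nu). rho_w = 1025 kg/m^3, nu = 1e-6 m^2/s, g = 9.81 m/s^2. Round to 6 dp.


w = (rho_s - rho_w) * g * d^2 / (18 * rho_w * nu)
d = 0.078 mm = 0.000078 m
rho_s - rho_w = 2670 - 1025 = 1645
Numerator = 1645 * 9.81 * (0.000078)^2 = 0.000098180246
Denominator = 18 * 1025 * 1e-6 = 0.018450
w = 0.005321 m/s

0.005321


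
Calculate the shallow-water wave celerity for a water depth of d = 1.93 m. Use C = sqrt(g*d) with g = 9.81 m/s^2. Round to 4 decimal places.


Using the shallow-water approximation:
C = sqrt(g * d) = sqrt(9.81 * 1.93)
C = sqrt(18.9333)
C = 4.3512 m/s

4.3512


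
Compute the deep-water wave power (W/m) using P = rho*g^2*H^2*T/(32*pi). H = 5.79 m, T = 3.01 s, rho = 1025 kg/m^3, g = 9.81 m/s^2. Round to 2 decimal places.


P = rho * g^2 * H^2 * T / (32 * pi)
P = 1025 * 9.81^2 * 5.79^2 * 3.01 / (32 * pi)
P = 1025 * 96.2361 * 33.5241 * 3.01 / 100.53096
P = 99011.50 W/m

99011.50


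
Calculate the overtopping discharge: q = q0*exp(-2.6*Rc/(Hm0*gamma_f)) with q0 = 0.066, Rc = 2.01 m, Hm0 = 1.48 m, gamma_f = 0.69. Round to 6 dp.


q = q0 * exp(-2.6 * Rc / (Hm0 * gamma_f))
Exponent = -2.6 * 2.01 / (1.48 * 0.69)
= -2.6 * 2.01 / 1.0212
= -5.117509
exp(-5.117509) = 0.005991
q = 0.066 * 0.005991
q = 0.000395 m^3/s/m

0.000395


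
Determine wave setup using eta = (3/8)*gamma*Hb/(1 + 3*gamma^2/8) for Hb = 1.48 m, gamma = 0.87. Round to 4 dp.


eta = (3/8) * gamma * Hb / (1 + 3*gamma^2/8)
Numerator = (3/8) * 0.87 * 1.48 = 0.482850
Denominator = 1 + 3*0.87^2/8 = 1 + 0.283838 = 1.283838
eta = 0.482850 / 1.283838
eta = 0.3761 m

0.3761


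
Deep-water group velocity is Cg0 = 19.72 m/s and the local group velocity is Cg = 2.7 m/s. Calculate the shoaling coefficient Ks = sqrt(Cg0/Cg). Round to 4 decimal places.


Ks = sqrt(Cg0 / Cg)
Ks = sqrt(19.72 / 2.7)
Ks = sqrt(7.3037)
Ks = 2.7025

2.7025


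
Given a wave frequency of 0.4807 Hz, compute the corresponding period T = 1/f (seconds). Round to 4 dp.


T = 1 / f
T = 1 / 0.4807
T = 2.0803 s

2.0803


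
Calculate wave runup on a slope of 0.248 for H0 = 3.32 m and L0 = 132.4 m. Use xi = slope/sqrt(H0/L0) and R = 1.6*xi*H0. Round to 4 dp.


xi = slope / sqrt(H0/L0)
H0/L0 = 3.32/132.4 = 0.025076
sqrt(0.025076) = 0.158353
xi = 0.248 / 0.158353 = 1.566126
R = 1.6 * xi * H0 = 1.6 * 1.566126 * 3.32
R = 8.3193 m

8.3193


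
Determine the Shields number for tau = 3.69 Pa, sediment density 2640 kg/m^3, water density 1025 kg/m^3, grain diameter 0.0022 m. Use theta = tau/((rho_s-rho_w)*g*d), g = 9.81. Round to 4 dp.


theta = tau / ((rho_s - rho_w) * g * d)
rho_s - rho_w = 2640 - 1025 = 1615
Denominator = 1615 * 9.81 * 0.0022 = 34.854930
theta = 3.69 / 34.854930
theta = 0.1059

0.1059


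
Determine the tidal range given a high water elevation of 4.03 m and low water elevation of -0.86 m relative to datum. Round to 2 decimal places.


Tidal range = High water - Low water
Tidal range = 4.03 - (-0.86)
Tidal range = 4.89 m

4.89


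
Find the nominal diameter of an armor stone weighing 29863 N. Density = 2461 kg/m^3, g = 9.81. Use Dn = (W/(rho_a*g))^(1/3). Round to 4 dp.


V = W / (rho_a * g)
V = 29863 / (2461 * 9.81)
V = 29863 / 24142.41
V = 1.236952 m^3
Dn = V^(1/3) = 1.236952^(1/3)
Dn = 1.0735 m

1.0735


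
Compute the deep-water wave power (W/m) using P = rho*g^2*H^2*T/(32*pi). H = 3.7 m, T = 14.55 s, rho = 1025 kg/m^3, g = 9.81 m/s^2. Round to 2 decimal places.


P = rho * g^2 * H^2 * T / (32 * pi)
P = 1025 * 9.81^2 * 3.7^2 * 14.55 / (32 * pi)
P = 1025 * 96.2361 * 13.6900 * 14.55 / 100.53096
P = 195446.76 W/m

195446.76


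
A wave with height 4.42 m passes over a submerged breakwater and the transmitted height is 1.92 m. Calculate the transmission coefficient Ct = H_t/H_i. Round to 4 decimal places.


Ct = H_t / H_i
Ct = 1.92 / 4.42
Ct = 0.4344

0.4344


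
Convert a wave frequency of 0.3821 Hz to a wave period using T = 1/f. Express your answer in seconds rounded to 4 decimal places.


T = 1 / f
T = 1 / 0.3821
T = 2.6171 s

2.6171


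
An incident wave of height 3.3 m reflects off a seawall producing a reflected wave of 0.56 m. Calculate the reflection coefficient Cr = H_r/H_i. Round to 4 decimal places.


Cr = H_r / H_i
Cr = 0.56 / 3.3
Cr = 0.1697

0.1697


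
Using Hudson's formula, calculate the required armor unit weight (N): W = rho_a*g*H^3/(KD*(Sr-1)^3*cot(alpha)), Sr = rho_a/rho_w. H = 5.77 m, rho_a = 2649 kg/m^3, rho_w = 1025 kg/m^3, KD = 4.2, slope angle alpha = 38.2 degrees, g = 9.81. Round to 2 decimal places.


Sr = rho_a / rho_w = 2649 / 1025 = 2.584390
(Sr - 1) = 1.584390
(Sr - 1)^3 = 3.977283
cot(38.2) = 1 / tan(38.2) = 1 / 0.786922 = 1.270773
Numerator = 2649 * 9.81 * 5.77^3 = 4992044.0066
Denominator = 4.2 * 3.977283 * 1.270773 = 21.227745
W = 4992044.0066 / 21.227745
W = 235166.01 N

235166.01


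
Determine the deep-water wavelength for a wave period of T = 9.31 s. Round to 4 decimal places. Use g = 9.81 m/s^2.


L0 = g * T^2 / (2 * pi)
L0 = 9.81 * 9.31^2 / (2 * pi)
L0 = 9.81 * 86.6761 / 6.28319
L0 = 850.2925 / 6.28319
L0 = 135.3283 m

135.3283


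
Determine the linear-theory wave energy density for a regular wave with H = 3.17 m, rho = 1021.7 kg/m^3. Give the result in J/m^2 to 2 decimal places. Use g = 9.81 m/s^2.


E = (1/8) * rho * g * H^2
E = (1/8) * 1021.7 * 9.81 * 3.17^2
E = 0.125 * 1021.7 * 9.81 * 10.0489
E = 12589.86 J/m^2

12589.86


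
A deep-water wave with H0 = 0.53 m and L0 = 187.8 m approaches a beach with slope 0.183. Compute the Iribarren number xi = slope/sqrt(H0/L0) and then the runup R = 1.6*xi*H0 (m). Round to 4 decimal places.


xi = slope / sqrt(H0/L0)
H0/L0 = 0.53/187.8 = 0.002822
sqrt(0.002822) = 0.053124
xi = 0.183 / 0.053124 = 3.444776
R = 1.6 * xi * H0 = 1.6 * 3.444776 * 0.53
R = 2.9212 m

2.9212


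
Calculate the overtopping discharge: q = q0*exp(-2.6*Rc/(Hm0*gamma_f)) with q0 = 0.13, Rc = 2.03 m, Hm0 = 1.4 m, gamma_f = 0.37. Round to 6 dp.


q = q0 * exp(-2.6 * Rc / (Hm0 * gamma_f))
Exponent = -2.6 * 2.03 / (1.4 * 0.37)
= -2.6 * 2.03 / 0.5180
= -10.189189
exp(-10.189189) = 0.000038
q = 0.13 * 0.000038
q = 0.000005 m^3/s/m

0.000005


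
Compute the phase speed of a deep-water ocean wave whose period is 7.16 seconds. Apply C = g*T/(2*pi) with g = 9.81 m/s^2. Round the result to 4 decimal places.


We use the deep-water celerity formula:
C = g * T / (2 * pi)
C = 9.81 * 7.16 / (2 * 3.14159...)
C = 70.239600 / 6.283185
C = 11.1790 m/s

11.1790


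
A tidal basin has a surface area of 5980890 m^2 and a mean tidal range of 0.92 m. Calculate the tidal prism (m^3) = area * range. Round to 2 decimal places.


Tidal prism = Area * Tidal range
P = 5980890 * 0.92
P = 5502418.80 m^3

5502418.80


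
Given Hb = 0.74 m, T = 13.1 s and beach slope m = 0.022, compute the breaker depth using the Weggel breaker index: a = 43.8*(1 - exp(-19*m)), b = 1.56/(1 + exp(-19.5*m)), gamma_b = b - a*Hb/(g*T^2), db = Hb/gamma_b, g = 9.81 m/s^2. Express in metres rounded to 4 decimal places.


a = 43.8 * (1 - exp(-19 * m))
exp(-19 * 0.022) = exp(-0.4180) = 0.658362
a = 43.8 * (1 - 0.658362) = 14.963734
b = 1.56 / (1 + exp(-19.5 * m))
exp(-19.5 * 0.022) = exp(-0.4290) = 0.651160
b = 1.56 / (1 + 0.651160) = 0.944790
Hb / (g * T^2) = 0.74 / (9.81 * 13.1^2) = 0.74 / 1683.4941 = 0.00043956
gamma_b = b - a * Hb/(g*T^2) = 0.944790 - 14.963734 * 0.00043956 = 0.938213
db = Hb / gamma_b = 0.74 / 0.938213
db = 0.7887 m

0.7887


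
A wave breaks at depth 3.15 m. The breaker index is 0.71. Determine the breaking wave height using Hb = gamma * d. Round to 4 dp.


Hb = gamma * d
Hb = 0.71 * 3.15
Hb = 2.2365 m

2.2365


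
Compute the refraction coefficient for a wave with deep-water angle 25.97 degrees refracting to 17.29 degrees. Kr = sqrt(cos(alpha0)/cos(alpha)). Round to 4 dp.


Kr = sqrt(cos(alpha0) / cos(alpha))
cos(25.97) = 0.899023
cos(17.29) = 0.954813
Kr = sqrt(0.899023 / 0.954813)
Kr = sqrt(0.941570)
Kr = 0.9703

0.9703


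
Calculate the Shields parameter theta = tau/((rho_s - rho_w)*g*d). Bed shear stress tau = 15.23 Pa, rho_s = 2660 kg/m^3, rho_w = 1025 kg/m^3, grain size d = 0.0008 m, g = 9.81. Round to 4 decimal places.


theta = tau / ((rho_s - rho_w) * g * d)
rho_s - rho_w = 2660 - 1025 = 1635
Denominator = 1635 * 9.81 * 0.0008 = 12.831480
theta = 15.23 / 12.831480
theta = 1.1869

1.1869


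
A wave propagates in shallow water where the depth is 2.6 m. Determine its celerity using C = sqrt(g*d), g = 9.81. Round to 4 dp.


Using the shallow-water approximation:
C = sqrt(g * d) = sqrt(9.81 * 2.6)
C = sqrt(25.5060)
C = 5.0503 m/s

5.0503


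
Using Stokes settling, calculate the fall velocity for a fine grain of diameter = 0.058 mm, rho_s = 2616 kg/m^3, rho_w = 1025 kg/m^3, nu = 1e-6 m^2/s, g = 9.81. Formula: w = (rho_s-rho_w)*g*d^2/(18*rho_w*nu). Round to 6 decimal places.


w = (rho_s - rho_w) * g * d^2 / (18 * rho_w * nu)
d = 0.058 mm = 0.000058 m
rho_s - rho_w = 2616 - 1025 = 1591
Numerator = 1591 * 9.81 * (0.000058)^2 = 0.000052504336
Denominator = 18 * 1025 * 1e-6 = 0.018450
w = 0.002846 m/s

0.002846


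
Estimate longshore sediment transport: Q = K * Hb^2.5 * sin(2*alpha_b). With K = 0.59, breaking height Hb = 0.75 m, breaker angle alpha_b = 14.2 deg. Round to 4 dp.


Q = K * Hb^2.5 * sin(2 * alpha_b)
Hb^2.5 = 0.75^2.5 = 0.487139
sin(2 * 14.2) = sin(28.4) = 0.475624
Q = 0.59 * 0.487139 * 0.475624
Q = 0.1367 m^3/s

0.1367


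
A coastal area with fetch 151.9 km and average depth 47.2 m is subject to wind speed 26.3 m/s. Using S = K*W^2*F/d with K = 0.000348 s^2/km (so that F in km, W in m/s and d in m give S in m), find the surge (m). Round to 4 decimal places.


S = K * W^2 * F / d
W^2 = 26.3^2 = 691.69
S = 0.000348 * 691.69 * 151.9 / 47.2
Numerator = 0.000348 * 691.69 * 151.9 = 36.563563
S = 36.563563 / 47.2 = 0.7747 m

0.7747


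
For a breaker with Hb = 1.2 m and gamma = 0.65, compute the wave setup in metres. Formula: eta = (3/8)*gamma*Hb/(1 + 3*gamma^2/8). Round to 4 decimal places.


eta = (3/8) * gamma * Hb / (1 + 3*gamma^2/8)
Numerator = (3/8) * 0.65 * 1.2 = 0.292500
Denominator = 1 + 3*0.65^2/8 = 1 + 0.158438 = 1.158438
eta = 0.292500 / 1.158438
eta = 0.2525 m

0.2525


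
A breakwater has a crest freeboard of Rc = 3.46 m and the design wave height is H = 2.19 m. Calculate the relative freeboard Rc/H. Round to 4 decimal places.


Relative freeboard = Rc / H
= 3.46 / 2.19
= 1.5799

1.5799


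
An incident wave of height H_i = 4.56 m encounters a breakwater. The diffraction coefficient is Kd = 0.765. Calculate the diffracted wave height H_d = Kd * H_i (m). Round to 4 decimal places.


H_d = Kd * H_i
H_d = 0.765 * 4.56
H_d = 3.4884 m

3.4884


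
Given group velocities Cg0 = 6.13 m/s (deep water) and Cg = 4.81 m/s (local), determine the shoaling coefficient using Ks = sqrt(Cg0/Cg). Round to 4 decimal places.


Ks = sqrt(Cg0 / Cg)
Ks = sqrt(6.13 / 4.81)
Ks = sqrt(1.2744)
Ks = 1.1289

1.1289


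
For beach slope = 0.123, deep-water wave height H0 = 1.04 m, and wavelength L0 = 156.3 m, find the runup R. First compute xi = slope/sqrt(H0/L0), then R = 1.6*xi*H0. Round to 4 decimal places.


xi = slope / sqrt(H0/L0)
H0/L0 = 1.04/156.3 = 0.006654
sqrt(0.006654) = 0.081571
xi = 0.123 / 0.081571 = 1.507884
R = 1.6 * xi * H0 = 1.6 * 1.507884 * 1.04
R = 2.5091 m

2.5091


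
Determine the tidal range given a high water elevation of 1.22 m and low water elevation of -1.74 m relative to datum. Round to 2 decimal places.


Tidal range = High water - Low water
Tidal range = 1.22 - (-1.74)
Tidal range = 2.96 m

2.96


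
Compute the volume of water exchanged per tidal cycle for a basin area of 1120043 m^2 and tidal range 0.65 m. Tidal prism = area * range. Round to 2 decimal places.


Tidal prism = Area * Tidal range
P = 1120043 * 0.65
P = 728027.95 m^3

728027.95


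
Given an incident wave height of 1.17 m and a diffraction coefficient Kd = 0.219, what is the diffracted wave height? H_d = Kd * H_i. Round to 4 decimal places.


H_d = Kd * H_i
H_d = 0.219 * 1.17
H_d = 0.2562 m

0.2562


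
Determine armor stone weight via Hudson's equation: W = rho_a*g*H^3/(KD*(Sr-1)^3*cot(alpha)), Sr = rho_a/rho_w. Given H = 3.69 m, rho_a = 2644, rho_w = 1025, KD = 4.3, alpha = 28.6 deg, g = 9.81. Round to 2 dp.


Sr = rho_a / rho_w = 2644 / 1025 = 2.579512
(Sr - 1) = 1.579512
(Sr - 1)^3 = 3.940660
cot(28.6) = 1 / tan(28.6) = 1 / 0.545218 = 1.834130
Numerator = 2644 * 9.81 * 3.69^3 = 1303195.4550
Denominator = 4.3 * 3.940660 * 1.834130 = 31.079030
W = 1303195.4550 / 31.079030
W = 41931.66 N

41931.66


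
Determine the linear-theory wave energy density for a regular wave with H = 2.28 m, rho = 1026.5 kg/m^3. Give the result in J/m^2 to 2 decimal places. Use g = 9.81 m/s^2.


E = (1/8) * rho * g * H^2
E = (1/8) * 1026.5 * 9.81 * 2.28^2
E = 0.125 * 1026.5 * 9.81 * 5.1984
E = 6543.46 J/m^2

6543.46


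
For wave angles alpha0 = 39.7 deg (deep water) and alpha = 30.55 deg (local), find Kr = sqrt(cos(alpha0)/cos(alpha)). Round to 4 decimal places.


Kr = sqrt(cos(alpha0) / cos(alpha))
cos(39.7) = 0.769400
cos(30.55) = 0.861186
Kr = sqrt(0.769400 / 0.861186)
Kr = sqrt(0.893419)
Kr = 0.9452

0.9452


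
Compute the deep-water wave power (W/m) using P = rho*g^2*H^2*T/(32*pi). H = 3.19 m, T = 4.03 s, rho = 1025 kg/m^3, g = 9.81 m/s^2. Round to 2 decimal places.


P = rho * g^2 * H^2 * T / (32 * pi)
P = 1025 * 9.81^2 * 3.19^2 * 4.03 / (32 * pi)
P = 1025 * 96.2361 * 10.1761 * 4.03 / 100.53096
P = 40239.12 W/m

40239.12


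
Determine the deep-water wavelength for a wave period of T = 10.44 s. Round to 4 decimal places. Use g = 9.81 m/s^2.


L0 = g * T^2 / (2 * pi)
L0 = 9.81 * 10.44^2 / (2 * pi)
L0 = 9.81 * 108.9936 / 6.28319
L0 = 1069.2272 / 6.28319
L0 = 170.1728 m

170.1728


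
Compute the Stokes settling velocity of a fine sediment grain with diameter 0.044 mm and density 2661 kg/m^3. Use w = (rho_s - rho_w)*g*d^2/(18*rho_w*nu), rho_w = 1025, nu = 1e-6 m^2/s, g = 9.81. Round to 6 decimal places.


w = (rho_s - rho_w) * g * d^2 / (18 * rho_w * nu)
d = 0.044 mm = 0.000044 m
rho_s - rho_w = 2661 - 1025 = 1636
Numerator = 1636 * 9.81 * (0.000044)^2 = 0.000031071174
Denominator = 18 * 1025 * 1e-6 = 0.018450
w = 0.001684 m/s

0.001684


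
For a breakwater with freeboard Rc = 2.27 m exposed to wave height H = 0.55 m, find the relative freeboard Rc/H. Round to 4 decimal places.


Relative freeboard = Rc / H
= 2.27 / 0.55
= 4.1273

4.1273


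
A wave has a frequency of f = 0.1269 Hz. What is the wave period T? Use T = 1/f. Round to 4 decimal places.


T = 1 / f
T = 1 / 0.1269
T = 7.8802 s

7.8802


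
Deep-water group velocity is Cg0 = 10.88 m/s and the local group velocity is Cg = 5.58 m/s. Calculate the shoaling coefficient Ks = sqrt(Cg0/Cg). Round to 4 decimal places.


Ks = sqrt(Cg0 / Cg)
Ks = sqrt(10.88 / 5.58)
Ks = sqrt(1.9498)
Ks = 1.3964

1.3964


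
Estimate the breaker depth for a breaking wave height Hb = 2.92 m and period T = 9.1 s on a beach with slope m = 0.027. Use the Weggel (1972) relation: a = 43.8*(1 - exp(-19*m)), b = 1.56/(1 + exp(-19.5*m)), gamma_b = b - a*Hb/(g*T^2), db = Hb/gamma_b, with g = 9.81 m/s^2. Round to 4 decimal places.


a = 43.8 * (1 - exp(-19 * m))
exp(-19 * 0.027) = exp(-0.5130) = 0.598697
a = 43.8 * (1 - 0.598697) = 17.577081
b = 1.56 / (1 + exp(-19.5 * m))
exp(-19.5 * 0.027) = exp(-0.5265) = 0.590669
b = 1.56 / (1 + 0.590669) = 0.980720
Hb / (g * T^2) = 2.92 / (9.81 * 9.1^2) = 2.92 / 812.3661 = 0.00359444
gamma_b = b - a * Hb/(g*T^2) = 0.980720 - 17.577081 * 0.00359444 = 0.917540
db = Hb / gamma_b = 2.92 / 0.917540
db = 3.1824 m

3.1824


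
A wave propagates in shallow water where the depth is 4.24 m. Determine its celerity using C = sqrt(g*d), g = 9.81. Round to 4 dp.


Using the shallow-water approximation:
C = sqrt(g * d) = sqrt(9.81 * 4.24)
C = sqrt(41.5944)
C = 6.4494 m/s

6.4494


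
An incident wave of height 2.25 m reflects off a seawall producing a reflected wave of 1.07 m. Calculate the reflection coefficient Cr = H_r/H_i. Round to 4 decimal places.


Cr = H_r / H_i
Cr = 1.07 / 2.25
Cr = 0.4756

0.4756


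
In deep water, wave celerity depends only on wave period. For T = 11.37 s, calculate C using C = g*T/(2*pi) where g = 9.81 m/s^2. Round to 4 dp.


We use the deep-water celerity formula:
C = g * T / (2 * pi)
C = 9.81 * 11.37 / (2 * 3.14159...)
C = 111.539700 / 6.283185
C = 17.7521 m/s

17.7521


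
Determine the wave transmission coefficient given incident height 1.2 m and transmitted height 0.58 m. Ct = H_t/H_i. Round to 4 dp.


Ct = H_t / H_i
Ct = 0.58 / 1.2
Ct = 0.4833

0.4833


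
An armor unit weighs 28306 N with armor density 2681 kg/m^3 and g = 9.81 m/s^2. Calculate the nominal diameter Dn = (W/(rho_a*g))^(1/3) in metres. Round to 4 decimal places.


V = W / (rho_a * g)
V = 28306 / (2681 * 9.81)
V = 28306 / 26300.61
V = 1.076249 m^3
Dn = V^(1/3) = 1.076249^(1/3)
Dn = 1.0248 m

1.0248


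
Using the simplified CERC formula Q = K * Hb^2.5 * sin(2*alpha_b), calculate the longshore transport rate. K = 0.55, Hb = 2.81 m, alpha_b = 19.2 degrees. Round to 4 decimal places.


Q = K * Hb^2.5 * sin(2 * alpha_b)
Hb^2.5 = 2.81^2.5 = 13.236276
sin(2 * 19.2) = sin(38.4) = 0.621148
Q = 0.55 * 13.236276 * 0.621148
Q = 4.5219 m^3/s

4.5219


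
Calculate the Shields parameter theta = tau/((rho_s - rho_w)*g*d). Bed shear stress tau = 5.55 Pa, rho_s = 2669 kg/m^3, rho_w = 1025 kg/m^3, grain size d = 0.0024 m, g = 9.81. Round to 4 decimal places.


theta = tau / ((rho_s - rho_w) * g * d)
rho_s - rho_w = 2669 - 1025 = 1644
Denominator = 1644 * 9.81 * 0.0024 = 38.706336
theta = 5.55 / 38.706336
theta = 0.1434

0.1434


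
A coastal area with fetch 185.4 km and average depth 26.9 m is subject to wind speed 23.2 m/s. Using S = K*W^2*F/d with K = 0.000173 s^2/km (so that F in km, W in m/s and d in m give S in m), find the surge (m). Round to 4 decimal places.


S = K * W^2 * F / d
W^2 = 23.2^2 = 538.24
S = 0.000173 * 538.24 * 185.4 / 26.9
Numerator = 0.000173 * 538.24 * 185.4 = 17.263617
S = 17.263617 / 26.9 = 0.6418 m

0.6418


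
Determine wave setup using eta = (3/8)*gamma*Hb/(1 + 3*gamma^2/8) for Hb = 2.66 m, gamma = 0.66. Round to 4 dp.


eta = (3/8) * gamma * Hb / (1 + 3*gamma^2/8)
Numerator = (3/8) * 0.66 * 2.66 = 0.658350
Denominator = 1 + 3*0.66^2/8 = 1 + 0.163350 = 1.163350
eta = 0.658350 / 1.163350
eta = 0.5659 m

0.5659
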